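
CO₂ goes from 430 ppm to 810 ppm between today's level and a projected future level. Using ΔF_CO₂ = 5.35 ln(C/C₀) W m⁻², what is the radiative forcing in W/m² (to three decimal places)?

CO₂ absorption bands are partially saturated, so forcing scales with the logarithm of the concentration ratio.
CO₂: 5.35 × ln(810/430) = 5.35 × ln(1.88372) = 5.35 × 0.63325 = 3.3879 W/m².

ΔF = 3.388 W/m²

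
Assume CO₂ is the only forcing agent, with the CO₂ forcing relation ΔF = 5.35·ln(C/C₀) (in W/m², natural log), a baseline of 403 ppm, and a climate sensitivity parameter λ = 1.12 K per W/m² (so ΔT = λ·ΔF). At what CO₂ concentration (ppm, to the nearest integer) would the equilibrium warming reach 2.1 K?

Required forcing: ΔF = ΔT/λ = 2.1/1.12 = 1.8750 W/m².
Then ln(C/403) = ΔF/5.35 = 1.8750/5.35 = 0.35047.
So C = 403 × e^0.35047 = 403 × 1.41973 = 572.15 ppm.

C ≈ 572 ppm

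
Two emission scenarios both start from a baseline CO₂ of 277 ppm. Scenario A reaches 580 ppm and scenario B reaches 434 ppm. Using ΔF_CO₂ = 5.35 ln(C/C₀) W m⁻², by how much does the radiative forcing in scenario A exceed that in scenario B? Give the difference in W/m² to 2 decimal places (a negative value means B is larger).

ΔF_A = 5.35 ln(580/277) = 5.35 × 0.73901 = 3.9537 W/m².
ΔF_B = 5.35 ln(434/277) = 5.35 × 0.44903 = 2.4023 W/m².
Difference: 3.9537 − 2.4023 = 1.5514 W/m².

ΔF_A − ΔF_B = 1.55 W/m²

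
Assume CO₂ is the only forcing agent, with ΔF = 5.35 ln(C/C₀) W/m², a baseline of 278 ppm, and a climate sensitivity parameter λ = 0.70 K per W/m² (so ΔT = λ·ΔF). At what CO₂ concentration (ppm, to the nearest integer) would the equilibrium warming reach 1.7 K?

Required forcing: ΔF = ΔT/λ = 1.7/0.70 = 2.4286 W/m².
Then ln(C/278) = ΔF/5.35 = 2.4286/5.35 = 0.45394.
So C = 278 × e^0.45394 = 278 × 1.57450 = 437.71 ppm.

C ≈ 438 ppm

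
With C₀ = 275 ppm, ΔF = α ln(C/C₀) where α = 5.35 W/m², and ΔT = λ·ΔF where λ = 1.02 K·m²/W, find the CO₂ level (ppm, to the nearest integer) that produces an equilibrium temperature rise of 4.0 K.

Required forcing: ΔF = ΔT/λ = 4.0/1.02 = 3.9216 W/m².
Then ln(C/275) = ΔF/5.35 = 3.9216/5.35 = 0.73301.
So C = 275 × e^0.73301 = 275 × 2.08134 = 572.37 ppm.

C ≈ 572 ppm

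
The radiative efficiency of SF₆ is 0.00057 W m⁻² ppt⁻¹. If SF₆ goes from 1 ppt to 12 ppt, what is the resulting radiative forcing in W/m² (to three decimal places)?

ΔF = 0.006 W/m²

SF₆: ΔF = 0.00057 × (12 − 1) = 0.00057 × 11 = 0.0063 W/m².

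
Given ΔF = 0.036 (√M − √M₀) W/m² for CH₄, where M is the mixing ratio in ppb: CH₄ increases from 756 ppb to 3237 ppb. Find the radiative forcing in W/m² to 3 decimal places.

ΔF = 1.058 W/m²

CH₄: 0.036 × (√3237 − √756) = 0.036 × (56.8946 − 27.4955) = 0.036 × 29.3991 = 1.0584 W/m².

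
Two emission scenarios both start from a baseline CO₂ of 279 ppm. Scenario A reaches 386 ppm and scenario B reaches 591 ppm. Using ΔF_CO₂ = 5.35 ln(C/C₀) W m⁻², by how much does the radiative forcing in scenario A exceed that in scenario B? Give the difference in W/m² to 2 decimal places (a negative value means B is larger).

ΔF_A = 5.35 ln(386/279) = 5.35 × 0.32463 = 1.7368 W/m².
ΔF_B = 5.35 ln(591/279) = 5.35 × 0.75060 = 4.0157 W/m².
Difference: 1.7368 − 4.0157 = -2.2789 W/m².

ΔF_A − ΔF_B = -2.28 W/m²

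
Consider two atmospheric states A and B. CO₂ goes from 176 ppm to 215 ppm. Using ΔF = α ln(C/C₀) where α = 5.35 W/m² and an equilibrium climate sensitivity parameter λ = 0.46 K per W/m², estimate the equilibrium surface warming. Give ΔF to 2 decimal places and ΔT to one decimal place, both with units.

ΔF = 1.07 W/m²; ΔT = 0.5 K

CO₂: 5.35 × ln(215/176) = 5.35 × ln(1.22159) = 5.35 × 0.20015 = 1.0708 W/m².
ΔT = λ ΔF = 0.46 × 1.07 = 0.4922 K.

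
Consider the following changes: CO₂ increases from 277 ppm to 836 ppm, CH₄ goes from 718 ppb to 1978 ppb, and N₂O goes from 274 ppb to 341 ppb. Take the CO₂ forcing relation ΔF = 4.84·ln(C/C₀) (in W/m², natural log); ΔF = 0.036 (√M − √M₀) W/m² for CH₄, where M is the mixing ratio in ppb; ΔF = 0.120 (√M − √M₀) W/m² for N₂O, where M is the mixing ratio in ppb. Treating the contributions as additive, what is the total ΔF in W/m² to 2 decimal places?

CO₂: 4.84 × ln(836/277) = 4.84 × ln(3.01805) = 4.84 × 1.10461 = 5.3463 W/m².
CH₄: 0.036 × (√1978 − √718) = 0.036 × (44.4747 − 26.7955) = 0.036 × 17.6792 = 0.6365 W/m².
N₂O: 0.120 × (√341 − √274) = 0.120 × (18.4662 − 16.5529) = 0.120 × 1.9133 = 0.2296 W/m².
Total ΔF = 5.3463 + 0.6365 + 0.2296 = 6.2124 W/m².

ΔF = 6.21 W/m²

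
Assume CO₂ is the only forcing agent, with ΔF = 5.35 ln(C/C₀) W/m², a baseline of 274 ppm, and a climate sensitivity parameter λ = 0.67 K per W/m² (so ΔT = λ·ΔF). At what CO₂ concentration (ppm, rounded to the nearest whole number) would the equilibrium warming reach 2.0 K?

C ≈ 479 ppm

Required forcing: ΔF = ΔT/λ = 2.0/0.67 = 2.9851 W/m².
Then ln(C/274) = ΔF/5.35 = 2.9851/5.35 = 0.55796.
So C = 274 × e^0.55796 = 274 × 1.74710 = 478.71 ppm.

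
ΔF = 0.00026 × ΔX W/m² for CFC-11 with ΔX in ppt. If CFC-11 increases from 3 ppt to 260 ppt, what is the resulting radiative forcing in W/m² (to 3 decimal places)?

CFC-11: ΔF = 0.00026 × (260 − 3) = 0.00026 × 257 = 0.0668 W/m².

ΔF = 0.067 W/m²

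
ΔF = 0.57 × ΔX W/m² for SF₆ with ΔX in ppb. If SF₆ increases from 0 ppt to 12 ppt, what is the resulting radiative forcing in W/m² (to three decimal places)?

SF₆: Δ = 12 − 0 = 12 ppt = 0.012 ppb; ΔF = 0.57 × 0.012 = 0.0068 W/m².

ΔF = 0.007 W/m²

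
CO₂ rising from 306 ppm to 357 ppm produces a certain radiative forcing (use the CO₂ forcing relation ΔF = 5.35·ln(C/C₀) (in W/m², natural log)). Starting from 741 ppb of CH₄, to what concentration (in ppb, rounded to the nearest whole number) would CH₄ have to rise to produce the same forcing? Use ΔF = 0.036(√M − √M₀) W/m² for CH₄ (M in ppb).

CO₂ forcing: 5.35 × ln(357/306) = 5.35 × 0.154151 = 0.82471 W/m².
Set 0.036(√M − √741) = 0.82471: √M = 0.82471/0.036 + √741 = 22.9086 + 27.2213 = 50.1299.
M = (50.1299)² = 2513.01 ppb.

M ≈ 2513 ppb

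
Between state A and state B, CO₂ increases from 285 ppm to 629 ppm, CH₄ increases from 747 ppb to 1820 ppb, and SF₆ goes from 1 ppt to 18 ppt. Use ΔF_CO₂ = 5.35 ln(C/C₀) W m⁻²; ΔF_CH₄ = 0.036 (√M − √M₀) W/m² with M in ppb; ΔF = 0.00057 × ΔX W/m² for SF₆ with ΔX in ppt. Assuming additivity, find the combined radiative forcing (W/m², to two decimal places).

CO₂: 5.35 × ln(629/285) = 5.35 × ln(2.20702) = 5.35 × 0.79164 = 4.2353 W/m².
CH₄: 0.036 × (√1820 − √747) = 0.036 × (42.6615 − 27.3313) = 0.036 × 15.3302 = 0.5519 W/m².
SF₆: ΔF = 0.00057 × (18 − 1) = 0.00057 × 17 = 0.0097 W/m².
Total ΔF = 4.2353 + 0.5519 + 0.0097 = 4.7969 W/m².

ΔF = 4.80 W/m²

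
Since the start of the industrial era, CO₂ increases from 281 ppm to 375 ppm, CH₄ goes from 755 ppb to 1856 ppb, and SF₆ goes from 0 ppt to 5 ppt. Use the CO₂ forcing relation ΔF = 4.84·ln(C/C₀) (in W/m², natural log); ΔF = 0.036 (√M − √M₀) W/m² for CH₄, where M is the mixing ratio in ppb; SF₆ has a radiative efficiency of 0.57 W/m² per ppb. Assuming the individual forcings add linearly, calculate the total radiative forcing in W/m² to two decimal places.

ΔF = 1.96 W/m²

CO₂: 4.84 × ln(375/281) = 4.84 × ln(1.33452) = 4.84 × 0.28857 = 1.3967 W/m².
CH₄: 0.036 × (√1856 − √755) = 0.036 × (43.0813 − 27.4773) = 0.036 × 15.6040 = 0.5617 W/m².
SF₆: Δ = 5 − 0 = 5 ppt = 0.005 ppb; ΔF = 0.57 × 0.005 = 0.0029 W/m².
Total ΔF = 1.3967 + 0.5617 + 0.0029 = 1.9613 W/m².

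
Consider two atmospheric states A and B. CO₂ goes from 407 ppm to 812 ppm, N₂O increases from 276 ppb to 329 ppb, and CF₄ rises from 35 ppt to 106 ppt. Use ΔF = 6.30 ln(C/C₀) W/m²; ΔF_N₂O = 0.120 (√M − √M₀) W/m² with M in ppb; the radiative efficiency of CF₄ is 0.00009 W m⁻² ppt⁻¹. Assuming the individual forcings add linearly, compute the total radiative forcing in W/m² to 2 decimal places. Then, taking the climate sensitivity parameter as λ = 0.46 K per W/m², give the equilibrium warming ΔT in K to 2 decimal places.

CO₂: 6.30 × ln(812/407) = 6.30 × ln(1.99509) = 6.30 × 0.69069 = 4.3513 W/m².
N₂O: 0.120 × (√329 − √276) = 0.120 × (18.1384 − 16.6132) = 0.120 × 1.5252 = 0.1830 W/m².
CF₄: ΔF = 0.00009 × (106 − 35) = 0.00009 × 71 = 0.0064 W/m².
Total ΔF = 4.3513 + 0.1830 + 0.0064 = 4.5407 W/m².
ΔT = λ ΔF = 0.46 × 4.54 = 2.0884 K.

ΔF = 4.54 W/m²; ΔT = 2.09 K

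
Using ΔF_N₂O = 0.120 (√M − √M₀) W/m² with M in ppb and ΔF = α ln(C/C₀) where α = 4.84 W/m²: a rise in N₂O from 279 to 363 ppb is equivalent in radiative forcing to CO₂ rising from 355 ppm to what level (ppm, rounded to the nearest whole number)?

C ≈ 376 ppm

N₂O forcing: 0.120 × (√363 − √279) = 0.120 × (19.0526 − 16.7033) = 0.120 × 2.3493 = 0.28192 W/m².
Set 4.84 ln(C/355) = 0.28192: ln(C/355) = 0.28192/4.84 = 0.05825, so C = 355 × e^0.05825 = 355 × 1.05998 = 376.29 ppm.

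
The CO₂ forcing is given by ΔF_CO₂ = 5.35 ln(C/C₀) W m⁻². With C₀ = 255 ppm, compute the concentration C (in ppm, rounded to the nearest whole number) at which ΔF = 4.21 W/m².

C ≈ 560 ppm

Set 5.35 ln(C/255) = 4.21, so ln(C/255) = 4.21/5.35 = 0.78692.
Then C/255 = e^0.78692 = 2.19662, giving C = 255 × 2.19662 = 560.14 ppm.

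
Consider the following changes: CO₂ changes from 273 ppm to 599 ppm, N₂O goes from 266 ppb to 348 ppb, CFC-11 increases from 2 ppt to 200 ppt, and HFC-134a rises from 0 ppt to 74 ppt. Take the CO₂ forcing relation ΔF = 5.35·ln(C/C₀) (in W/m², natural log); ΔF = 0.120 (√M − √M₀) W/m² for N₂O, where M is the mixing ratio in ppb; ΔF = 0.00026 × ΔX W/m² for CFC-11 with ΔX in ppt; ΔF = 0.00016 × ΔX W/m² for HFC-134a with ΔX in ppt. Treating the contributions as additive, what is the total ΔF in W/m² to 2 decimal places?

ΔF = 4.55 W/m²

CO₂: 5.35 × ln(599/273) = 5.35 × ln(2.19414) = 5.35 × 0.78579 = 4.2040 W/m².
N₂O: 0.120 × (√348 − √266) = 0.120 × (18.6548 − 16.3095) = 0.120 × 2.3453 = 0.2814 W/m².
CFC-11: ΔF = 0.00026 × (200 − 2) = 0.00026 × 198 = 0.0515 W/m².
HFC-134a: ΔF = 0.00016 × (74 − 0) = 0.00016 × 74 = 0.0118 W/m².
Total ΔF = 4.2040 + 0.2814 + 0.0515 + 0.0118 = 4.5487 W/m².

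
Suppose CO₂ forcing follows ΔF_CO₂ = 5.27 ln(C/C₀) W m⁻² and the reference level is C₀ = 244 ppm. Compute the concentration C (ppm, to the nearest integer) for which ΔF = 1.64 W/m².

C ≈ 333 ppm

Set 5.27 ln(C/244) = 1.64, so ln(C/244) = 1.64/5.27 = 0.31120.
Then C/244 = e^0.31120 = 1.36506, giving C = 244 × 1.36506 = 333.07 ppm.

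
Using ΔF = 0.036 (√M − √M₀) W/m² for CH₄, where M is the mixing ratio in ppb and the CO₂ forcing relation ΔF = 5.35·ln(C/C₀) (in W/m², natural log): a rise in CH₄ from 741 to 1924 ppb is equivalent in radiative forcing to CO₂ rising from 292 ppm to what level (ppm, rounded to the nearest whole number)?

C ≈ 327 ppm

CH₄ forcing: 0.036 × (√1924 − √741) = 0.036 × (43.8634 − 27.2213) = 0.036 × 16.6421 = 0.59912 W/m².
Set 5.35 ln(C/292) = 0.59912: ln(C/292) = 0.59912/5.35 = 0.11199, so C = 292 × e^0.11199 = 292 × 1.11850 = 326.60 ppm.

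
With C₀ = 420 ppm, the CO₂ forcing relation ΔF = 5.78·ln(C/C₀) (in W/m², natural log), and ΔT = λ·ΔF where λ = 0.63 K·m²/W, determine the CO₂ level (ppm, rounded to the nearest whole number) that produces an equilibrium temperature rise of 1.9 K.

C ≈ 708 ppm

Required forcing: ΔF = ΔT/λ = 1.9/0.63 = 3.0159 W/m².
Then ln(C/420) = ΔF/5.78 = 3.0159/5.78 = 0.52178.
So C = 420 × e^0.52178 = 420 × 1.68502 = 707.71 ppm.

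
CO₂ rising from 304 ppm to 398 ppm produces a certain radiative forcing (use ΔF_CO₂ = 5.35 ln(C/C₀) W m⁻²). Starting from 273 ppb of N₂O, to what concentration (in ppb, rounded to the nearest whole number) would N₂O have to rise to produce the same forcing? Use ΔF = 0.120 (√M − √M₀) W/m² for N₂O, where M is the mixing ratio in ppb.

M ≈ 814 ppb

CO₂ forcing: 5.35 × ln(398/304) = 5.35 × 0.269424 = 1.44142 W/m².
Set 0.120(√M − √273) = 1.44142: √M = 1.44142/0.120 + √273 = 12.0118 + 16.5227 = 28.5345.
M = (28.5345)² = 814.22 ppb.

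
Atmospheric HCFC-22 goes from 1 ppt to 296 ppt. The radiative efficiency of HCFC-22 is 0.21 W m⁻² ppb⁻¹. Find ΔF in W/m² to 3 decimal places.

HCFC-22: Δ = 296 − 1 = 295 ppt = 0.295 ppb; ΔF = 0.21 × 0.295 = 0.0620 W/m².

ΔF = 0.062 W/m²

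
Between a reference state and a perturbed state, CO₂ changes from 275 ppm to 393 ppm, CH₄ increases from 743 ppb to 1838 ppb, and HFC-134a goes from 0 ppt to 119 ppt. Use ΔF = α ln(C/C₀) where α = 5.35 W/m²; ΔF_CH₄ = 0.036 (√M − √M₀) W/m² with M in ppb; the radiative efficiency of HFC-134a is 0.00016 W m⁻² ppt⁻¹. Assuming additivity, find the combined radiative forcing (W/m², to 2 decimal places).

CO₂: 5.35 × ln(393/275) = 5.35 × ln(1.42909) = 5.35 × 0.35704 = 1.9102 W/m².
CH₄: 0.036 × (√1838 − √743) = 0.036 × (42.8719 − 27.2580) = 0.036 × 15.6139 = 0.5621 W/m².
HFC-134a: ΔF = 0.00016 × (119 − 0) = 0.00016 × 119 = 0.0190 W/m².
Total ΔF = 1.9102 + 0.5621 + 0.0190 = 2.4913 W/m².

ΔF = 2.49 W/m²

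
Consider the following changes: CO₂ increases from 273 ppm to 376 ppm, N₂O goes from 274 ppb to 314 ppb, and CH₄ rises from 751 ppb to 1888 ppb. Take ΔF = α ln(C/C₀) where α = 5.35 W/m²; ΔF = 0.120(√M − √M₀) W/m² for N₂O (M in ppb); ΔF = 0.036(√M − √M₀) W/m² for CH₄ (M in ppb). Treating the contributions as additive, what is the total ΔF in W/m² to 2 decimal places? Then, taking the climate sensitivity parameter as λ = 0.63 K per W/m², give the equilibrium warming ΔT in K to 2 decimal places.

ΔF = 2.43 W/m²; ΔT = 1.53 K

CO₂: 5.35 × ln(376/273) = 5.35 × ln(1.37729) = 5.35 × 0.32012 = 1.7126 W/m².
N₂O: 0.120 × (√314 − √274) = 0.120 × (17.7200 − 16.5529) = 0.120 × 1.1671 = 0.1401 W/m².
CH₄: 0.036 × (√1888 − √751) = 0.036 × (43.4511 − 27.4044) = 0.036 × 16.0467 = 0.5777 W/m².
Total ΔF = 1.7126 + 0.1401 + 0.5777 = 2.4304 W/m².
ΔT = λ ΔF = 0.63 × 2.43 = 1.5309 K.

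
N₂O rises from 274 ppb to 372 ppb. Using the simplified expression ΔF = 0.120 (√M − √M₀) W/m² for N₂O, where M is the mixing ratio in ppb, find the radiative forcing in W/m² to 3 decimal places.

N₂O: 0.120 × (√372 − √274) = 0.120 × (19.2873 − 16.5529) = 0.120 × 2.7344 = 0.3281 W/m².

ΔF = 0.328 W/m²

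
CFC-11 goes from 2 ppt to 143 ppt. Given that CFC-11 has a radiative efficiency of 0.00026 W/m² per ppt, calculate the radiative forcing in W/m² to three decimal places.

CFC-11: ΔF = 0.00026 × (143 − 2) = 0.00026 × 141 = 0.0367 W/m².

ΔF = 0.037 W/m²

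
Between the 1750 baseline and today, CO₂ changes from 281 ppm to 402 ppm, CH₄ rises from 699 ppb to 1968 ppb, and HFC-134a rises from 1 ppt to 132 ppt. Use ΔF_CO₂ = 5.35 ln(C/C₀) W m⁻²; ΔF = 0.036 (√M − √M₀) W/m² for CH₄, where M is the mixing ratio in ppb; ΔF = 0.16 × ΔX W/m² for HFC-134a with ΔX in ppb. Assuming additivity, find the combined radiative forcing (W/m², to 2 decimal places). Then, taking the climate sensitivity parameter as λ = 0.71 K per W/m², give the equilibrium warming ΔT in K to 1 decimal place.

ΔF = 2.58 W/m²; ΔT = 1.8 K

CO₂: 5.35 × ln(402/281) = 5.35 × ln(1.43060) = 5.35 × 0.35809 = 1.9158 W/m².
CH₄: 0.036 × (√1968 − √699) = 0.036 × (44.3621 − 26.4386) = 0.036 × 17.9235 = 0.6452 W/m².
HFC-134a: Δ = 132 − 1 = 131 ppt = 0.131 ppb; ΔF = 0.16 × 0.131 = 0.0210 W/m².
Total ΔF = 1.9158 + 0.6452 + 0.0210 = 2.5820 W/m².
ΔT = λ ΔF = 0.71 × 2.58 = 1.8318 K.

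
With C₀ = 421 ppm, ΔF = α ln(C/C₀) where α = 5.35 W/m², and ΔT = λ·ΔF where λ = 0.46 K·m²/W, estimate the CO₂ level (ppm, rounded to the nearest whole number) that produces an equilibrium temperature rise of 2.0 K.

C ≈ 949 ppm

Required forcing: ΔF = ΔT/λ = 2.0/0.46 = 4.3478 W/m².
Then ln(C/421) = ΔF/5.35 = 4.3478/5.35 = 0.81267.
So C = 421 × e^0.81267 = 421 × 2.25392 = 948.90 ppm.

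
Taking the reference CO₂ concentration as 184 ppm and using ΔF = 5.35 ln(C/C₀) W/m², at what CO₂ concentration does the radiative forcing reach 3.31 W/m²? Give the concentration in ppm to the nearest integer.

C ≈ 342 ppm

Set 5.35 ln(C/184) = 3.31, so ln(C/184) = 3.31/5.35 = 0.61869.
Then C/184 = e^0.61869 = 1.85649, giving C = 184 × 1.85649 = 341.59 ppm.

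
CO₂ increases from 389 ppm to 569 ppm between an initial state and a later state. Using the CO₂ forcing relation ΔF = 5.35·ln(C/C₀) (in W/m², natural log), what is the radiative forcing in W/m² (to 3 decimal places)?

ΔF = 2.035 W/m²

CO₂: 5.35 × ln(569/389) = 5.35 × ln(1.46272) = 5.35 × 0.38030 = 2.0346 W/m².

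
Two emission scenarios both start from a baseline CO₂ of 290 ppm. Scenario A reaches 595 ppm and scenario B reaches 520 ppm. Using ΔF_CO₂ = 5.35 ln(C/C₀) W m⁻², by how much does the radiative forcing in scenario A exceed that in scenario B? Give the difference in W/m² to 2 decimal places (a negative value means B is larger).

ΔF_A − ΔF_B = 0.72 W/m²

ΔF_A = 5.35 ln(595/290) = 5.35 × 0.71868 = 3.8449 W/m².
ΔF_B = 5.35 ln(520/290) = 5.35 × 0.58395 = 3.1241 W/m².
Difference: 3.8449 − 3.1241 = 0.7208 W/m².
(Equivalently, ΔF_A − ΔF_B = 5.35 ln(595/520) = 5.35 × 0.13473 = 0.7208 W/m².)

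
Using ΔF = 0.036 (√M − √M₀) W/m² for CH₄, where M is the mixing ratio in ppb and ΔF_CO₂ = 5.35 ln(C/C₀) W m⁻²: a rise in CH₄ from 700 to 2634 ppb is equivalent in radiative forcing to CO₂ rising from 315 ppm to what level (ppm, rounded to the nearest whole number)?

C ≈ 372 ppm

CH₄ forcing: 0.036 × (√2634 − √700) = 0.036 × (51.3225 − 26.4575) = 0.036 × 24.8650 = 0.89514 W/m².
Set 5.35 ln(C/315) = 0.89514: ln(C/315) = 0.89514/5.35 = 0.16732, so C = 315 × e^0.16732 = 315 × 1.18213 = 372.37 ppm.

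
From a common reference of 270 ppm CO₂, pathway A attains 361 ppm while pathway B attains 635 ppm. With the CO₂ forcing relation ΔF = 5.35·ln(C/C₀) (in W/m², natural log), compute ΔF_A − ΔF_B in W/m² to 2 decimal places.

ΔF_A = 5.35 ln(361/270) = 5.35 × 0.29046 = 1.5540 W/m².
ΔF_B = 5.35 ln(635/270) = 5.35 × 0.85520 = 4.5753 W/m².
Difference: 1.5540 − 4.5753 = -3.0213 W/m².

ΔF_A − ΔF_B = -3.02 W/m²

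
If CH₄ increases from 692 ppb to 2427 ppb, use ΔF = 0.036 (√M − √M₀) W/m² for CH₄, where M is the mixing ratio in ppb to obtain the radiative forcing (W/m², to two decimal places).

ΔF = 0.83 W/m²

CH₄: 0.036 × (√2427 − √692) = 0.036 × (49.2646 − 26.3059) = 0.036 × 22.9587 = 0.8265 W/m².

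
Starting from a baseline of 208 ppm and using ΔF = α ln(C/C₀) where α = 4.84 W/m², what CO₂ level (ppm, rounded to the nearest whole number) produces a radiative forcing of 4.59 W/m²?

Set 4.84 ln(C/208) = 4.59, so ln(C/208) = 4.59/4.84 = 0.94835.
Then C/208 = e^0.94835 = 2.58145, giving C = 208 × 2.58145 = 536.94 ppm.

C ≈ 537 ppm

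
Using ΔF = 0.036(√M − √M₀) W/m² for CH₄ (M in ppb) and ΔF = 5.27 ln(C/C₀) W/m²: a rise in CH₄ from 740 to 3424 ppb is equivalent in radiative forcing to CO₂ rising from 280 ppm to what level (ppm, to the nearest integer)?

CH₄ forcing: 0.036 × (√3424 − √740) = 0.036 × (58.5150 − 27.2029) = 0.036 × 31.3121 = 1.12724 W/m².
Set 5.27 ln(C/280) = 1.12724: ln(C/280) = 1.12724/5.27 = 0.21390, so C = 280 × e^0.21390 = 280 × 1.23850 = 346.78 ppm.

C ≈ 347 ppm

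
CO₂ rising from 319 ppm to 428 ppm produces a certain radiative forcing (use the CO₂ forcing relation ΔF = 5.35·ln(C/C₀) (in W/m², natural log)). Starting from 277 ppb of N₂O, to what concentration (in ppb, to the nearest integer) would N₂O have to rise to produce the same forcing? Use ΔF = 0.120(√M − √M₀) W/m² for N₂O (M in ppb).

CO₂ forcing: 5.35 × ln(428/319) = 5.35 × 0.293932 = 1.57254 W/m².
Set 0.120(√M − √277) = 1.57254: √M = 1.57254/0.120 + √277 = 13.1045 + 16.6433 = 29.7478.
M = (29.7478)² = 884.93 ppb.

M ≈ 885 ppb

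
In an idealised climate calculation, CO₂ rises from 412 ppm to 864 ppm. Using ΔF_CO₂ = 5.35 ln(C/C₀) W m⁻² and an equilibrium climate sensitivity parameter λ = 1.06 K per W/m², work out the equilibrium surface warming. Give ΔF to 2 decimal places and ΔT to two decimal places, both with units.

CO₂: 5.35 × ln(864/412) = 5.35 × ln(2.09709) = 5.35 × 0.74055 = 3.9619 W/m².
ΔT = λ ΔF = 1.06 × 3.96 = 4.1976 K.

ΔF = 3.96 W/m²; ΔT = 4.20 K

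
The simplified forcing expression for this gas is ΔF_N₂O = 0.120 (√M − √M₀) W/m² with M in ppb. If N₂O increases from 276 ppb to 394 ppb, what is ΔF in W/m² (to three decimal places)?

ΔF = 0.388 W/m²

N₂O: 0.120 × (√394 − √276) = 0.120 × (19.8494 − 16.6132) = 0.120 × 3.2362 = 0.3883 W/m².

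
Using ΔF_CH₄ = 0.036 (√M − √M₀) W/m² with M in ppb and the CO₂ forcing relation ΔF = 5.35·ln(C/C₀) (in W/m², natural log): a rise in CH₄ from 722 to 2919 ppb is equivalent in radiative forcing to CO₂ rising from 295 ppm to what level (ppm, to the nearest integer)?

C ≈ 354 ppm

CH₄ forcing: 0.036 × (√2919 − √722) = 0.036 × (54.0278 − 26.8701) = 0.036 × 27.1577 = 0.97768 W/m².
Set 5.35 ln(C/295) = 0.97768: ln(C/295) = 0.97768/5.35 = 0.18274, so C = 295 × e^0.18274 = 295 × 1.20050 = 354.15 ppm.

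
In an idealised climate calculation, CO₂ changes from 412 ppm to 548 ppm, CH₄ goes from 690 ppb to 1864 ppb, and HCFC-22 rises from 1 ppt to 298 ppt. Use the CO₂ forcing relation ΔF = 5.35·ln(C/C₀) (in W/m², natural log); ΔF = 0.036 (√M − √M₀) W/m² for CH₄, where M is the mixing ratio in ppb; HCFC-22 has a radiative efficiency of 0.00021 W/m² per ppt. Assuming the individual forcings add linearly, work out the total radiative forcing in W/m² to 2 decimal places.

ΔF = 2.20 W/m²

CO₂: 5.35 × ln(548/412) = 5.35 × ln(1.33010) = 5.35 × 0.28525 = 1.5261 W/m².
CH₄: 0.036 × (√1864 − √690) = 0.036 × (43.1741 − 26.2679) = 0.036 × 16.9062 = 0.6086 W/m².
HCFC-22: ΔF = 0.00021 × (298 − 1) = 0.00021 × 297 = 0.0624 W/m².
Total ΔF = 1.5261 + 0.6086 + 0.0624 = 2.1971 W/m².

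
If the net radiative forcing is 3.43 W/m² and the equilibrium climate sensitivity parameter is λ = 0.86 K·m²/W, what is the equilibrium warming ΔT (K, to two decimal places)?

ΔT = λ ΔF = 0.86 × 3.43 = 2.9498 K.

ΔT = 2.95 K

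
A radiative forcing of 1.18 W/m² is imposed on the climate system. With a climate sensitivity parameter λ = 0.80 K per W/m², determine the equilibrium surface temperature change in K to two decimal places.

ΔT = λ ΔF = 0.80 × 1.18 = 0.9440 K.

ΔT = 0.94 K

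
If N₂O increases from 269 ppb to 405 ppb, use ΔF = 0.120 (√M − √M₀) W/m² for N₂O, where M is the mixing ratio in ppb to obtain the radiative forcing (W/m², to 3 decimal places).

ΔF = 0.447 W/m²

N₂O: 0.120 × (√405 − √269) = 0.120 × (20.1246 − 16.4012) = 0.120 × 3.7234 = 0.4468 W/m².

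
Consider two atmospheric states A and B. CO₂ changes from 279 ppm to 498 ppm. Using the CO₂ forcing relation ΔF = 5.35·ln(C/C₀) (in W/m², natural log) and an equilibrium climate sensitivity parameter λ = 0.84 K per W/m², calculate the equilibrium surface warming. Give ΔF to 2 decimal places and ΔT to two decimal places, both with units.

CO₂: 5.35 × ln(498/279) = 5.35 × ln(1.78495) = 5.35 × 0.57939 = 3.0997 W/m².
ΔT = λ ΔF = 0.84 × 3.10 = 2.6040 K.

ΔF = 3.10 W/m²; ΔT = 2.60 K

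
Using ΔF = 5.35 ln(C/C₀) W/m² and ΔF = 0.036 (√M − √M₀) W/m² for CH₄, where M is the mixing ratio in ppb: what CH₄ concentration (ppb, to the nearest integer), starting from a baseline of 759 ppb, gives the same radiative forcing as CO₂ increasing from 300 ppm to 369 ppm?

CO₂ forcing: 5.35 × ln(369/300) = 5.35 × 0.207014 = 1.10752 W/m².
Set 0.036(√M − √759) = 1.10752: √M = 1.10752/0.036 + √759 = 30.7644 + 27.5500 = 58.3144.
M = (58.3144)² = 3400.57 ppb.

M ≈ 3401 ppb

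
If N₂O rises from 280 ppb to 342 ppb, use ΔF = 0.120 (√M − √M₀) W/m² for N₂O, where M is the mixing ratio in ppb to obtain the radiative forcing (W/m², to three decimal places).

ΔF = 0.211 W/m²

N₂O: 0.120 × (√342 − √280) = 0.120 × (18.4932 − 16.7332) = 0.120 × 1.7600 = 0.2112 W/m².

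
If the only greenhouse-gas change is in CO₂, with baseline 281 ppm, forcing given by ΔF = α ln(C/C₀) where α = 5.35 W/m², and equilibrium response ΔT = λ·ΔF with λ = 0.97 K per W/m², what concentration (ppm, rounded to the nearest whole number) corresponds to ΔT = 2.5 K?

C ≈ 455 ppm

Required forcing: ΔF = ΔT/λ = 2.5/0.97 = 2.5773 W/m².
Then ln(C/281) = ΔF/5.35 = 2.5773/5.35 = 0.48174.
So C = 281 × e^0.48174 = 281 × 1.61889 = 454.91 ppm.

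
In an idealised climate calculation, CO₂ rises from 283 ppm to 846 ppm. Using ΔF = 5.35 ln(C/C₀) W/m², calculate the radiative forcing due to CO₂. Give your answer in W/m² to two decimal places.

ΔF = 5.86 W/m²

CO₂ absorption bands are partially saturated, so forcing scales with the logarithm of the concentration ratio.
CO₂: 5.35 × ln(846/283) = 5.35 × ln(2.98940) = 5.35 × 1.09507 = 5.8586 W/m².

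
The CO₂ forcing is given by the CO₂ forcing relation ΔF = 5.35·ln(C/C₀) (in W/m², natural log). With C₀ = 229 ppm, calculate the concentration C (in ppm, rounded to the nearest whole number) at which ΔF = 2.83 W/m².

C ≈ 389 ppm

Set 5.35 ln(C/229) = 2.83, so ln(C/229) = 2.83/5.35 = 0.52897.
Then C/229 = e^0.52897 = 1.69718, giving C = 229 × 1.69718 = 388.65 ppm.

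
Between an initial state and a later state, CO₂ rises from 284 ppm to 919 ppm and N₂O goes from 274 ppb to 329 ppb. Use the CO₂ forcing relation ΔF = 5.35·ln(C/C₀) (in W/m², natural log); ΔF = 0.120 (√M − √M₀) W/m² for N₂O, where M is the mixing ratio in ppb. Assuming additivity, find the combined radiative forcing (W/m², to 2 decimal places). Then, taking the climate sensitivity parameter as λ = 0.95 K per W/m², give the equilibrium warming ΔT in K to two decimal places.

CO₂: 5.35 × ln(919/284) = 5.35 × ln(3.23592) = 5.35 × 1.17431 = 6.2826 W/m².
N₂O: 0.120 × (√329 − √274) = 0.120 × (18.1384 − 16.5529) = 0.120 × 1.5855 = 0.1903 W/m².
Total ΔF = 6.2826 + 0.1903 = 6.4729 W/m².
ΔT = λ ΔF = 0.95 × 6.47 = 6.1465 K.

ΔF = 6.47 W/m²; ΔT = 6.15 K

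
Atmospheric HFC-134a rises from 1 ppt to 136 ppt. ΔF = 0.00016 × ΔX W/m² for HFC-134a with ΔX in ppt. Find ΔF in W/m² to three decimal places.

HFC-134a: ΔF = 0.00016 × (136 − 1) = 0.00016 × 135 = 0.0216 W/m².

ΔF = 0.022 W/m²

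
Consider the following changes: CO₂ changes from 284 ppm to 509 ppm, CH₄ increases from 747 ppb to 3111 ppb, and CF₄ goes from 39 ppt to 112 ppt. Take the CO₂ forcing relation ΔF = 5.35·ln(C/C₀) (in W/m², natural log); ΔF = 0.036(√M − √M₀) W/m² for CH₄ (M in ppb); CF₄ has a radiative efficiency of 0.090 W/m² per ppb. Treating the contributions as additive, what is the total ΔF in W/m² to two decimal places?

ΔF = 4.15 W/m²

CO₂: 5.35 × ln(509/284) = 5.35 × ln(1.79225) = 5.35 × 0.58347 = 3.1216 W/m².
CH₄: 0.036 × (√3111 − √747) = 0.036 × (55.7763 − 27.3313) = 0.036 × 28.4450 = 1.0240 W/m².
CF₄: Δ = 112 − 39 = 73 ppt = 0.073 ppb; ΔF = 0.090 × 0.073 = 0.0066 W/m².
Total ΔF = 3.1216 + 1.0240 + 0.0066 = 4.1522 W/m².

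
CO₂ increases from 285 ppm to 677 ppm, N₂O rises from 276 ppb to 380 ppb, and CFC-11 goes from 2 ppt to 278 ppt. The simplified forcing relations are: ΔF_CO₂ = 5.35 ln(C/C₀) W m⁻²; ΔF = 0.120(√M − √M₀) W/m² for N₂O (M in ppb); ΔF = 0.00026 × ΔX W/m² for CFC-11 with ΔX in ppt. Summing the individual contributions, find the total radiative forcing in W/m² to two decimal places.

ΔF = 5.05 W/m²

CO₂: 5.35 × ln(677/285) = 5.35 × ln(2.37544) = 5.35 × 0.86518 = 4.6287 W/m².
N₂O: 0.120 × (√380 − √276) = 0.120 × (19.4936 − 16.6132) = 0.120 × 2.8804 = 0.3456 W/m².
CFC-11: ΔF = 0.00026 × (278 − 2) = 0.00026 × 276 = 0.0718 W/m².
Total ΔF = 4.6287 + 0.3456 + 0.0718 = 5.0461 W/m².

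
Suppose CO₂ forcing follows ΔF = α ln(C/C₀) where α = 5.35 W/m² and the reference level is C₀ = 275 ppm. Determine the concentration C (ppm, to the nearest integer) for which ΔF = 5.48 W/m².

C ≈ 766 ppm

Set 5.35 ln(C/275) = 5.48, so ln(C/275) = 5.48/5.35 = 1.02430.
Then C/275 = e^1.02430 = 2.78515, giving C = 275 × 2.78515 = 765.92 ppm.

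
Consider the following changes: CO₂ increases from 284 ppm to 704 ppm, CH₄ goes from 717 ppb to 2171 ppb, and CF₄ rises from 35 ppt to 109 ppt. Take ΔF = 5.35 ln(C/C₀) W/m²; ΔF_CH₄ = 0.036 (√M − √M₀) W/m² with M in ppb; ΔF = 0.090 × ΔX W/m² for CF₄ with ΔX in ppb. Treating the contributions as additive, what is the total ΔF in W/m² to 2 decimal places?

CO₂: 5.35 × ln(704/284) = 5.35 × ln(2.47887) = 5.35 × 0.90780 = 4.8567 W/m².
CH₄: 0.036 × (√2171 − √717) = 0.036 × (46.5940 − 26.7769) = 0.036 × 19.8171 = 0.7134 W/m².
CF₄: Δ = 109 − 35 = 74 ppt = 0.074 ppb; ΔF = 0.090 × 0.074 = 0.0067 W/m².
Total ΔF = 4.8567 + 0.7134 + 0.0067 = 5.5768 W/m².

ΔF = 5.58 W/m²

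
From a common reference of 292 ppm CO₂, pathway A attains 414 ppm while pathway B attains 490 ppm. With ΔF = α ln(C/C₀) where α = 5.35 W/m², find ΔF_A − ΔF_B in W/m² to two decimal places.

ΔF_A − ΔF_B = -0.90 W/m²

ΔF_A = 5.35 ln(414/292) = 5.35 × 0.34911 = 1.8677 W/m².
ΔF_B = 5.35 ln(490/292) = 5.35 × 0.51765 = 2.7694 W/m².
Difference: 1.8677 − 2.7694 = -0.9017 W/m².
(Equivalently, ΔF_A − ΔF_B = 5.35 ln(414/490) = 5.35 × -0.16854 = -0.9017 W/m².)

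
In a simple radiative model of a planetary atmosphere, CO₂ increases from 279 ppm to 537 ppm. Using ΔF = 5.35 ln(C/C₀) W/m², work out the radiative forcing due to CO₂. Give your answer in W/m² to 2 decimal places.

ΔF = 3.50 W/m²

CO₂: 5.35 × ln(537/279) = 5.35 × ln(1.92473) = 5.35 × 0.65479 = 3.5031 W/m².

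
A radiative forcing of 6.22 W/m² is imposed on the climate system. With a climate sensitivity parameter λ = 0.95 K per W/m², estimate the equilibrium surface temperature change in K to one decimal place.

ΔT = 5.9 K

ΔT = λ ΔF = 0.95 × 6.22 = 5.9090 K.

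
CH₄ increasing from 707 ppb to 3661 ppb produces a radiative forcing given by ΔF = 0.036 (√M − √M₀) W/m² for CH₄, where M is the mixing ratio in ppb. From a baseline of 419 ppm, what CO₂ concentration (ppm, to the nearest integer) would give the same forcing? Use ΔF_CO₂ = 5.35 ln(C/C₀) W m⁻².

CH₄ forcing: 0.036 × (√3661 − √707) = 0.036 × (60.5062 − 26.5895) = 0.036 × 33.9167 = 1.22100 W/m².
Set 5.35 ln(C/419) = 1.22100: ln(C/419) = 1.22100/5.35 = 0.22822, so C = 419 × e^0.22822 = 419 × 1.25636 = 526.41 ppm.

C ≈ 526 ppm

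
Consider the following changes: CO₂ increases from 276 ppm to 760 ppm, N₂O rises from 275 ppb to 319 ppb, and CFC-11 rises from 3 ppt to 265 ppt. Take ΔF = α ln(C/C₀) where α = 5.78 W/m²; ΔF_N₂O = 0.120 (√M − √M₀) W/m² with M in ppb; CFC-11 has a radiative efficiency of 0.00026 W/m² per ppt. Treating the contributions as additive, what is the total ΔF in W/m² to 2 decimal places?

CO₂: 5.78 × ln(760/276) = 5.78 × ln(2.75362) = 5.78 × 1.01292 = 5.8547 W/m².
N₂O: 0.120 × (√319 − √275) = 0.120 × (17.8606 − 16.5831) = 0.120 × 1.2775 = 0.1533 W/m².
CFC-11: ΔF = 0.00026 × (265 − 3) = 0.00026 × 262 = 0.0681 W/m².
Total ΔF = 5.8547 + 0.1533 + 0.0681 = 6.0761 W/m².

ΔF = 6.08 W/m²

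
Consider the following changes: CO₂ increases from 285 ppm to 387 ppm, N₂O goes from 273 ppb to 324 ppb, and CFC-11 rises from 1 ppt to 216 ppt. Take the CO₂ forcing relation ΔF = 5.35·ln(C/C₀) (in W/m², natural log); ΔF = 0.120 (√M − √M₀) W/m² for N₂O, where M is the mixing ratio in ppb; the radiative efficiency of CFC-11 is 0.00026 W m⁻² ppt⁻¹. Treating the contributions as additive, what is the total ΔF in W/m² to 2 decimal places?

ΔF = 1.87 W/m²

CO₂: 5.35 × ln(387/285) = 5.35 × ln(1.35789) = 5.35 × 0.30593 = 1.6367 W/m².
N₂O: 0.120 × (√324 − √273) = 0.120 × (18.0000 − 16.5227) = 0.120 × 1.4773 = 0.1773 W/m².
CFC-11: ΔF = 0.00026 × (216 − 1) = 0.00026 × 215 = 0.0559 W/m².
Total ΔF = 1.6367 + 0.1773 + 0.0559 = 1.8699 W/m².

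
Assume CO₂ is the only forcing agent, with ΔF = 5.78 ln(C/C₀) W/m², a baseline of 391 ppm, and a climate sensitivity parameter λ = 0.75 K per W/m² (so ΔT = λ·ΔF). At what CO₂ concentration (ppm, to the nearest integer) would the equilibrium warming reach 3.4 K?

C ≈ 857 ppm

Required forcing: ΔF = ΔT/λ = 3.4/0.75 = 4.5333 W/m².
Then ln(C/391) = ΔF/5.78 = 4.5333/5.78 = 0.78431.
So C = 391 × e^0.78431 = 391 × 2.19089 = 856.64 ppm.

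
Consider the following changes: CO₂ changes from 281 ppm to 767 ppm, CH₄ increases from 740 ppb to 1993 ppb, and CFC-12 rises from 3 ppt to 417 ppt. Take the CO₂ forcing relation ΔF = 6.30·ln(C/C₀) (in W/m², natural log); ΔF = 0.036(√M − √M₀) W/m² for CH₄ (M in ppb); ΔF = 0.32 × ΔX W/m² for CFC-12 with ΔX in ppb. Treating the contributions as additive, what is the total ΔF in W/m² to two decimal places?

CO₂: 6.30 × ln(767/281) = 6.30 × ln(2.72954) = 6.30 × 1.00413 = 6.3260 W/m².
CH₄: 0.036 × (√1993 − √740) = 0.036 × (44.6430 − 27.2029) = 0.036 × 17.4401 = 0.6278 W/m².
CFC-12: Δ = 417 − 3 = 414 ppt = 0.414 ppb; ΔF = 0.32 × 0.414 = 0.1325 W/m².
Total ΔF = 6.3260 + 0.6278 + 0.1325 = 7.0863 W/m².

ΔF = 7.09 W/m²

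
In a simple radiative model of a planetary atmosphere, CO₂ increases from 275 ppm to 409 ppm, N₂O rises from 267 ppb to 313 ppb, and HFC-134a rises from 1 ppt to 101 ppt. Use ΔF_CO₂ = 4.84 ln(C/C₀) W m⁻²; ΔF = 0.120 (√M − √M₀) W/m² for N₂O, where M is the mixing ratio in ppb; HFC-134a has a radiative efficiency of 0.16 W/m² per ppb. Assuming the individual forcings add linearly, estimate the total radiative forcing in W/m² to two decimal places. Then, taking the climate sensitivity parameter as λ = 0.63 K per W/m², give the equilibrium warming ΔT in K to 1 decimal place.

CO₂: 4.84 × ln(409/275) = 4.84 × ln(1.48727) = 4.84 × 0.39694 = 1.9212 W/m².
N₂O: 0.120 × (√313 − √267) = 0.120 × (17.6918 − 16.3401) = 0.120 × 1.3517 = 0.1622 W/m².
HFC-134a: Δ = 101 − 1 = 100 ppt = 0.100 ppb; ΔF = 0.16 × 0.100 = 0.0160 W/m².
Total ΔF = 1.9212 + 0.1622 + 0.0160 = 2.0994 W/m².
ΔT = λ ΔF = 0.63 × 2.10 = 1.3230 K.

ΔF = 2.10 W/m²; ΔT = 1.3 K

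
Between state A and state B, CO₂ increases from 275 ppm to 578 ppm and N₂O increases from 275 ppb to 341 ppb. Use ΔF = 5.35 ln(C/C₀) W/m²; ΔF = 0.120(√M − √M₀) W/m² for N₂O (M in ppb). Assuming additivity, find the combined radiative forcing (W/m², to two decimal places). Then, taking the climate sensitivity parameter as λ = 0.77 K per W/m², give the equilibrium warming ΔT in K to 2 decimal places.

CO₂: 5.35 × ln(578/275) = 5.35 × ln(2.10182) = 5.35 × 0.74280 = 3.9740 W/m².
N₂O: 0.120 × (√341 − √275) = 0.120 × (18.4662 − 16.5831) = 0.120 × 1.8831 = 0.2260 W/m².
Total ΔF = 3.9740 + 0.2260 = 4.2000 W/m².
ΔT = λ ΔF = 0.77 × 4.20 = 3.2340 K.

ΔF = 4.20 W/m²; ΔT = 3.23 K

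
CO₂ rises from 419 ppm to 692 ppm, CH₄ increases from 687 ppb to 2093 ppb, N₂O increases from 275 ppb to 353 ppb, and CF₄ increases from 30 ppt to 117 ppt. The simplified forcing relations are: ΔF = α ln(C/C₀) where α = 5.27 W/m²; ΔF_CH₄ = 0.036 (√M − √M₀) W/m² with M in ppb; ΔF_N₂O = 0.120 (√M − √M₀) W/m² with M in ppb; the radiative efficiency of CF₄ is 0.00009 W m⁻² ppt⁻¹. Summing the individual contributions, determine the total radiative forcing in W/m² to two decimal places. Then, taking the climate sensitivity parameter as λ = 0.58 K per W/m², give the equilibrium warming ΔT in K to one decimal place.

CO₂: 5.27 × ln(692/419) = 5.27 × ln(1.65155) = 5.27 × 0.50171 = 2.6440 W/m².
CH₄: 0.036 × (√2093 − √687) = 0.036 × (45.7493 − 26.2107) = 0.036 × 19.5386 = 0.7034 W/m².
N₂O: 0.120 × (√353 − √275) = 0.120 × (18.7883 − 16.5831) = 0.120 × 2.2052 = 0.2646 W/m².
CF₄: ΔF = 0.00009 × (117 − 30) = 0.00009 × 87 = 0.0078 W/m².
Total ΔF = 2.6440 + 0.7034 + 0.2646 + 0.0078 = 3.6198 W/m².
ΔT = λ ΔF = 0.58 × 3.62 = 2.0996 K.

ΔF = 3.62 W/m²; ΔT = 2.1 K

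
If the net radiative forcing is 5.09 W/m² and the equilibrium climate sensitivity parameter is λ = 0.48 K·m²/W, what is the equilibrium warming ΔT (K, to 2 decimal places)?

ΔT = 2.44 K

ΔT = λ ΔF = 0.48 × 5.09 = 2.4432 K.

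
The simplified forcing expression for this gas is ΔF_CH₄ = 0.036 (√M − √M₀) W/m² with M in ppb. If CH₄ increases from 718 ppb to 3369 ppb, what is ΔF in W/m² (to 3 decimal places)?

CH₄: 0.036 × (√3369 − √718) = 0.036 × (58.0431 − 26.7955) = 0.036 × 31.2476 = 1.1249 W/m².

ΔF = 1.125 W/m²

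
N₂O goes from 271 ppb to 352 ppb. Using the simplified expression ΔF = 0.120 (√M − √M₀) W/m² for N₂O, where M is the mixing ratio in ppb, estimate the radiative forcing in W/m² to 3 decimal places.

N₂O: 0.120 × (√352 − √271) = 0.120 × (18.7617 − 16.4621) = 0.120 × 2.2996 = 0.2760 W/m².

ΔF = 0.276 W/m²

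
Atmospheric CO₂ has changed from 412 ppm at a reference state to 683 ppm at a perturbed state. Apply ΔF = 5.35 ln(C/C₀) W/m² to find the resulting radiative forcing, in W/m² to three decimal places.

ΔF = 2.704 W/m²

CO₂ absorption bands are partially saturated, so forcing scales with the logarithm of the concentration ratio.
CO₂: 5.35 × ln(683/412) = 5.35 × ln(1.65777) = 5.35 × 0.50547 = 2.7043 W/m².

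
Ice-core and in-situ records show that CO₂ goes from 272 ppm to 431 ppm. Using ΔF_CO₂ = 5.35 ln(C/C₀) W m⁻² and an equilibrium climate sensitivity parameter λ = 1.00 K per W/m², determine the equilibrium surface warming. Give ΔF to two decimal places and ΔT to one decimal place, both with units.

CO₂: 5.35 × ln(431/272) = 5.35 × ln(1.58456) = 5.35 × 0.46031 = 2.4627 W/m².
ΔT = λ ΔF = 1.00 × 2.46 = 2.4600 K.

ΔF = 2.46 W/m²; ΔT = 2.5 K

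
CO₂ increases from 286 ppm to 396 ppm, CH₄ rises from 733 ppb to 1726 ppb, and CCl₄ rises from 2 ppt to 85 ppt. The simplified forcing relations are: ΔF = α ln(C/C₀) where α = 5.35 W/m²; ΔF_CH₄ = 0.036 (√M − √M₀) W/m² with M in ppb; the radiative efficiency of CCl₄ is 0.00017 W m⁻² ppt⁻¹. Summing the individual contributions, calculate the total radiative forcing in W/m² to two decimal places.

CO₂: 5.35 × ln(396/286) = 5.35 × ln(1.38462) = 5.35 × 0.32543 = 1.7411 W/m².
CH₄: 0.036 × (√1726 − √733) = 0.036 × (41.5452 − 27.0740) = 0.036 × 14.4712 = 0.5210 W/m².
CCl₄: ΔF = 0.00017 × (85 − 2) = 0.00017 × 83 = 0.0141 W/m².
Total ΔF = 1.7411 + 0.5210 + 0.0141 = 2.2762 W/m².

ΔF = 2.28 W/m²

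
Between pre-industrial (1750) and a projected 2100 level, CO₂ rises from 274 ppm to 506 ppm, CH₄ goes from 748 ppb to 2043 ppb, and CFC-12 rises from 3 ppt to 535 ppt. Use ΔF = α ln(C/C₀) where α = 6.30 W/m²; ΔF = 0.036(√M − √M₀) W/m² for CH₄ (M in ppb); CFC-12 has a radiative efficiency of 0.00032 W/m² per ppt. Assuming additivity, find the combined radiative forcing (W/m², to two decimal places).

ΔF = 4.68 W/m²

CO₂: 6.30 × ln(506/274) = 6.30 × ln(1.84672) = 6.30 × 0.61341 = 3.8645 W/m².
CH₄: 0.036 × (√2043 − √748) = 0.036 × (45.1996 − 27.3496) = 0.036 × 17.8500 = 0.6426 W/m².
CFC-12: ΔF = 0.00032 × (535 − 3) = 0.00032 × 532 = 0.1702 W/m².
Total ΔF = 3.8645 + 0.6426 + 0.1702 = 4.6773 W/m².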